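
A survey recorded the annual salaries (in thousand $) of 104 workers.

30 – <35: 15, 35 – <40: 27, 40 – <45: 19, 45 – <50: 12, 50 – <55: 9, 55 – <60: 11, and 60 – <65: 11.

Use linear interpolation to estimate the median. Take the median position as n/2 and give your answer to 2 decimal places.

Cumulative frequencies: 15, 42, 61, 73, 82, 93, 104
n = 104; position = n/2 = 52.
This falls in the class 40 – <45: L = 40, F = 42, f = 19, h = 5.
Median ≈ 40 + ((52 − 42) / 19) × 5 = 42.6316

42.63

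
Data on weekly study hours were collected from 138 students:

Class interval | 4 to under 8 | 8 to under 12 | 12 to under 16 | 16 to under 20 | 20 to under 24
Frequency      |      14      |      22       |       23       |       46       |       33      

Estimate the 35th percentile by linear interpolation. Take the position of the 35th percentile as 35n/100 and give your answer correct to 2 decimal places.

Cumulative frequencies: 14, 36, 59, 105, 138
n = 138; position = 35n/100 = 48.3.
This falls in the class 12 to under 16: L = 12, F = 36, f = 23, h = 4.
35th percentile ≈ 12 + ((48.3 − 36) / 23) × 4 = 14.1391

14.14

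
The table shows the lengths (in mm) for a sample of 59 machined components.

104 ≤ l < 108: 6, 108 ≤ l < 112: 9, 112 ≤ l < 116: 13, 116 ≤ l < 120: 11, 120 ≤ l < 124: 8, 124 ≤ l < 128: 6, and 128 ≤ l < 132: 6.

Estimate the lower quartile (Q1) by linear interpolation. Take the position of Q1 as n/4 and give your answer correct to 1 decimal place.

Cumulative frequencies: 6, 15, 28, 39, 47, 53, 59
n = 59; position = n/4 = 14.75.
This falls in the class 108 ≤ l < 112: L = 108, F = 6, f = 9, h = 4.
Lower quartile ≈ 108 + ((14.75 − 6) / 9) × 4 = 111.8889

111.9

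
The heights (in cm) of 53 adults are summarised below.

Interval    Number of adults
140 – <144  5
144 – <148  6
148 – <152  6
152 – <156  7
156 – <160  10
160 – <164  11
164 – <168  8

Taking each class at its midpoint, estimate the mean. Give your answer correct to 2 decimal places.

Midpoints: 142, 146, 150, 154, 158, 162, 166
Σfm = 5×142 + 6×146 + 6×150 + 7×154 + 10×158 + 11×162 + 8×166 = 8254
n = Σf = 53
Mean = 8254 / 53 = 155.7358

155.74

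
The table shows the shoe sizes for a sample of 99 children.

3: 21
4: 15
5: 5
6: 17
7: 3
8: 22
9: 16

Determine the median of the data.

6

Cumulative frequencies: 21, 36, 41, 58, 61, 83, 99
n = 99, so the median is the value in position (n+1)/2 = 50.
Position 50 falls at value 6.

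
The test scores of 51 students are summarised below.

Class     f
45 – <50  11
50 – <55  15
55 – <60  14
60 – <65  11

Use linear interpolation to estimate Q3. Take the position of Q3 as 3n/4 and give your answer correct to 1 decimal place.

59.4

Cumulative frequencies: 11, 26, 40, 51
n = 51; position = 3n/4 = 38.25.
This falls in the class 55 – <60: L = 55, F = 26, f = 14, h = 5.
Upper quartile ≈ 55 + ((38.25 − 26) / 14) × 5 = 59.3750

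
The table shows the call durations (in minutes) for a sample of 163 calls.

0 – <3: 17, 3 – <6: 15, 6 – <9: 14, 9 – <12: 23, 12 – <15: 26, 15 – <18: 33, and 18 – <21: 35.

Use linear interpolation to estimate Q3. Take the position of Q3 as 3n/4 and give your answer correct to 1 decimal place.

Cumulative frequencies: 17, 32, 46, 69, 95, 128, 163
n = 163; position = 3n/4 = 122.25.
This falls in the class 15 – <18: L = 15, F = 95, f = 33, h = 3.
Upper quartile ≈ 15 + ((122.25 − 95) / 33) × 3 = 17.4773

17.5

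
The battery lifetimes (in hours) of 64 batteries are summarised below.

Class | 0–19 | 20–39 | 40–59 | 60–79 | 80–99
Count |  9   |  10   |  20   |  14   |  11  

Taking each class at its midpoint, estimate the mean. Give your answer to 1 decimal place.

52.0

Midpoints: 9.5, 29.5, 49.5, 69.5, 89.5
Σfm = 9×9.5 + 10×29.5 + 20×49.5 + 14×69.5 + 11×89.5 = 3328
n = Σf = 64
Mean = 3328 / 64 = 52.0000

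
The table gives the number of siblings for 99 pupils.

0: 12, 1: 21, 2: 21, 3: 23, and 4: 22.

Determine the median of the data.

Cumulative frequencies: 12, 33, 54, 77, 99
n = 99, so the median is the value in position (n+1)/2 = 50.
Position 50 falls at value 2.

2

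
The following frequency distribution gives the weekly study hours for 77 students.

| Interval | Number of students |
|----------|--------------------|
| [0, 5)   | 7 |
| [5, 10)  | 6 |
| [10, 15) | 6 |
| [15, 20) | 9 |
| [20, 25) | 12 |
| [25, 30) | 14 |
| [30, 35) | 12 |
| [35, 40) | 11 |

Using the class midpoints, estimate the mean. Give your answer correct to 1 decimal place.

Midpoints: 2.5, 7.5, 12.5, 17.5, 22.5, 27.5, 32.5, 37.5
Σfm = 7×2.5 + 6×7.5 + 6×12.5 + 9×17.5 + 12×22.5 + 14×27.5 + 12×32.5 + 11×37.5 = 1752.5
n = Σf = 77
Mean = 1752.5 / 77 = 22.7597

22.8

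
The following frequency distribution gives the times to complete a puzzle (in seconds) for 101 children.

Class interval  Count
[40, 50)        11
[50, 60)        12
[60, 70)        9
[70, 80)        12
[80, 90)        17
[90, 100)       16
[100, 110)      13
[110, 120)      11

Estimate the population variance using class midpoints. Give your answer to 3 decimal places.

Midpoints: 45, 55, 65, 75, 85, 95, 105, 115
n = 101, Σfm = 8235, mean = 81.5347
Σfm² = 720125
Σf(m − x̄)² = Σfm² − (Σfm)²/n = 720125 − 8235²/101 = 48687.1287
Population variance = 48687.1287 / 101 = 482.0508

482.051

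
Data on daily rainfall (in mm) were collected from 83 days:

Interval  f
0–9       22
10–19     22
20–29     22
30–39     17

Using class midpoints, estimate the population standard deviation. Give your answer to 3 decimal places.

10.870

Midpoints: 4.5, 14.5, 24.5, 34.5
n = 83, Σfm = 1543.5, mean = 18.5964
Σfm² = 38510.75
Σf(m − x̄)² = Σfm² − (Σfm)²/n = 38510.75 − 1543.5²/83 = 9807.2289
Population variance = 9807.2289 / 83 = 118.1594
Standard deviation = √118.1594 = 10.8701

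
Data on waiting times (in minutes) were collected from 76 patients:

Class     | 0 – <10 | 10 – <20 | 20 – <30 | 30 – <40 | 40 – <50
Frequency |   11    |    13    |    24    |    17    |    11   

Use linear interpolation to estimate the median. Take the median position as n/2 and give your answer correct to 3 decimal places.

Cumulative frequencies: 11, 24, 48, 65, 76
n = 76; position = n/2 = 38.
This falls in the class 20 – <30: L = 20, F = 24, f = 24, h = 10.
Median ≈ 20 + ((38 − 24) / 24) × 10 = 25.8333

25.833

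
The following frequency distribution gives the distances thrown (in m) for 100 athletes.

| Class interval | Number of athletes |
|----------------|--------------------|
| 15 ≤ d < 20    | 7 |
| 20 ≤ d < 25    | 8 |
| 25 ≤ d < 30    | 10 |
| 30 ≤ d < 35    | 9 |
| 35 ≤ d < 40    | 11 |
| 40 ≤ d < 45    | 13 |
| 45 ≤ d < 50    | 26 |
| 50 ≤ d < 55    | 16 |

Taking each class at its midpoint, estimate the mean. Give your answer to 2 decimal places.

39.10

Midpoints: 17.5, 22.5, 27.5, 32.5, 37.5, 42.5, 47.5, 52.5
Σfm = 7×17.5 + 8×22.5 + 10×27.5 + 9×32.5 + 11×37.5 + 13×42.5 + 26×47.5 + 16×52.5 = 3910
n = Σf = 100
Mean = 3910 / 100 = 39.1000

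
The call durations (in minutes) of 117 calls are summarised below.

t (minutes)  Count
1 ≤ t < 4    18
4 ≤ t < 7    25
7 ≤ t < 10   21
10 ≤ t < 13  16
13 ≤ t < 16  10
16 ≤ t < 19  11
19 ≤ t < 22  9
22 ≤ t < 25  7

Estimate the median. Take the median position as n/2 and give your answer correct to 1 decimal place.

9.2

Cumulative frequencies: 18, 43, 64, 80, 90, 101, 110, 117
n = 117; position = n/2 = 58.5.
This falls in the class 7 ≤ t < 10: L = 7, F = 43, f = 21, h = 3.
Median ≈ 7 + ((58.5 − 43) / 21) × 3 = 9.2143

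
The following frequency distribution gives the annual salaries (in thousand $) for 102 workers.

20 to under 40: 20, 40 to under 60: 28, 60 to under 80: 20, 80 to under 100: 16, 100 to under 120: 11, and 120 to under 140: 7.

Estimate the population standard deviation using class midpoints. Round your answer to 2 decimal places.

Midpoints: 30, 50, 70, 90, 110, 130
n = 102, Σfm = 6960, mean = 68.2353
Σfm² = 567000
Σf(m − x̄)² = Σfm² − (Σfm)²/n = 567000 − 6960²/102 = 92082.3529
Population variance = 92082.3529 / 102 = 902.7682
Standard deviation = √902.7682 = 30.0461

30.05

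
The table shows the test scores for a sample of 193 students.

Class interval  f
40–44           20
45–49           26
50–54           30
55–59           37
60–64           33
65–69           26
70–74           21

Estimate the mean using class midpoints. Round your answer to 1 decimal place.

Midpoints: 42, 47, 52, 57, 62, 67, 72
Σfm = 20×42 + 26×47 + 30×52 + 37×57 + 33×62 + 26×67 + 21×72 = 11031
n = Σf = 193
Mean = 11031 / 193 = 57.1554

57.2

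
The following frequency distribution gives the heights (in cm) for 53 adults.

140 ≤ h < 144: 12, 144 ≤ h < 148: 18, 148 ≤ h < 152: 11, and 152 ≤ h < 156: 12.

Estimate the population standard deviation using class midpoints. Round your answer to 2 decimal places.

4.29

Midpoints: 142, 146, 150, 154
n = 53, Σfm = 7830, mean = 147.7358
Σfm² = 1157748
Σf(m − x̄)² = Σfm² − (Σfm)²/n = 1157748 − 7830²/53 = 976.3019
Population variance = 976.3019 / 53 = 18.4208
Standard deviation = √18.4208 = 4.2919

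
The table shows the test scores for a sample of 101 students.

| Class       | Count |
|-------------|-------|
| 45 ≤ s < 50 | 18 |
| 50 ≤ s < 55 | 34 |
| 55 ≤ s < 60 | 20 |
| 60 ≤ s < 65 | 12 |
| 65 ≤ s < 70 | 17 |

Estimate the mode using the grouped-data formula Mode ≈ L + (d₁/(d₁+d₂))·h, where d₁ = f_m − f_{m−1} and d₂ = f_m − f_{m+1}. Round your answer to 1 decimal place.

Modal class: 50 ≤ s < 55 (highest frequency 34).
d₁ = 34 − 18 = 16, d₂ = 34 − 20 = 14
Mode ≈ 50 + (16/(16+14)) × 5 = 50 + 2.6667 = 52.6667

52.7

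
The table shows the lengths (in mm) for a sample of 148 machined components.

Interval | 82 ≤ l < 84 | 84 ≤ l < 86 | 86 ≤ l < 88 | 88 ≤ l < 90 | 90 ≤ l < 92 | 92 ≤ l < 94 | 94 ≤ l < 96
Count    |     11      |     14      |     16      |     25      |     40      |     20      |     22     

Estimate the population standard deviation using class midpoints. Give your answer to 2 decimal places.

3.51

Midpoints: 83, 85, 87, 89, 91, 93, 95
n = 148, Σfm = 13310, mean = 89.9324
Σfm² = 1198828
Σf(m − x̄)² = Σfm² − (Σfm)²/n = 1198828 − 13310²/148 = 1827.3243
Population variance = 1827.3243 / 148 = 12.3468
Standard deviation = √12.3468 = 3.5138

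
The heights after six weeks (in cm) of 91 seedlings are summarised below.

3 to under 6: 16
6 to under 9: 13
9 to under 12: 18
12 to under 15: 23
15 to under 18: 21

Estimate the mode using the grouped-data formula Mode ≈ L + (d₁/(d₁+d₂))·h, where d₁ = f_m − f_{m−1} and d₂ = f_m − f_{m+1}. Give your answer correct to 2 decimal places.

Modal class: 12 to under 15 (highest frequency 23).
d₁ = 23 − 18 = 5, d₂ = 23 − 21 = 2
Mode ≈ 12 + (5/(5+2)) × 3 = 12 + 2.1429 = 14.1429

14.14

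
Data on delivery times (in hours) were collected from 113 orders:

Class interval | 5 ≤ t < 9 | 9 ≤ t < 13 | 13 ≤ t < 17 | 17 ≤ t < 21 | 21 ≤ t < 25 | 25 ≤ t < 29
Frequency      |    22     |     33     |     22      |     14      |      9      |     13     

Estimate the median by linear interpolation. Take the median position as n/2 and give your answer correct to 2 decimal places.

13.27

Cumulative frequencies: 22, 55, 77, 91, 100, 113
n = 113; position = n/2 = 56.5.
This falls in the class 13 ≤ t < 17: L = 13, F = 55, f = 22, h = 4.
Median ≈ 13 + ((56.5 − 55) / 22) × 4 = 13.2727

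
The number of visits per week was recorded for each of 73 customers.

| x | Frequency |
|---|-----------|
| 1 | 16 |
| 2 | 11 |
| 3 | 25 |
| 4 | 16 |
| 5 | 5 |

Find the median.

Cumulative frequencies: 16, 27, 52, 68, 73
n = 73, so the median is the value in position (n+1)/2 = 37.
Position 37 falls at value 3.

3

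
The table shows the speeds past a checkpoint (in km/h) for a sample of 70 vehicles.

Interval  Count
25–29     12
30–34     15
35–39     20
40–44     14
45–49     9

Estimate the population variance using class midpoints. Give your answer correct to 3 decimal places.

Midpoints: 27, 32, 37, 42, 47
n = 70, Σfm = 2555, mean = 36.5000
Σfm² = 96065
Σf(m − x̄)² = Σfm² − (Σfm)²/n = 96065 − 2555²/70 = 2807.5000
Population variance = 2807.5000 / 70 = 40.1071

40.107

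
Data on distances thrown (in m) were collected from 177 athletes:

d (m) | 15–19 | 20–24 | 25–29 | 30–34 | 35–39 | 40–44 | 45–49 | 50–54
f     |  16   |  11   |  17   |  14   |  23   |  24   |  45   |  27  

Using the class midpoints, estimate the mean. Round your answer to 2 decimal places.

Midpoints: 17, 22, 27, 32, 37, 42, 47, 52
Σfm = 16×17 + 11×22 + 17×27 + 14×32 + 23×37 + 24×42 + 45×47 + 27×52 = 6799
n = Σf = 177
Mean = 6799 / 177 = 38.4124

38.41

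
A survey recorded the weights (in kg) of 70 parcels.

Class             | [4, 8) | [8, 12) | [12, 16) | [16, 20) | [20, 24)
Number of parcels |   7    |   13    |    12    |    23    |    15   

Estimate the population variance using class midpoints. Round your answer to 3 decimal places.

26.136

Midpoints: 6, 10, 14, 18, 22
n = 70, Σfm = 1084, mean = 15.4857
Σfm² = 18616
Σf(m − x̄)² = Σfm² − (Σfm)²/n = 18616 − 1084²/70 = 1829.4857
Population variance = 1829.4857 / 70 = 26.1355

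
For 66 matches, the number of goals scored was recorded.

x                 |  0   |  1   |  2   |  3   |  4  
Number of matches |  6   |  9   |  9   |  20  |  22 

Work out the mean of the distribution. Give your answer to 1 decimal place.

Values: 0, 1, 2, 3, 4
Σfx = 6×0 + 9×1 + 9×2 + 20×3 + 22×4 = 175
n = Σf = 66
Mean = 175 / 66 = 2.6515

2.7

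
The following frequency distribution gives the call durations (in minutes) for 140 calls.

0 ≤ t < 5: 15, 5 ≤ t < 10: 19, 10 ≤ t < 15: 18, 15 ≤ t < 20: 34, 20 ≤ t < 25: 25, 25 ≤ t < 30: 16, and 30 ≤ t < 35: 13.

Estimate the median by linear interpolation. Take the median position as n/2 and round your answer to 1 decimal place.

17.6

Cumulative frequencies: 15, 34, 52, 86, 111, 127, 140
n = 140; position = n/2 = 70.
This falls in the class 15 ≤ t < 20: L = 15, F = 52, f = 34, h = 5.
Median ≈ 15 + ((70 − 52) / 34) × 5 = 17.6471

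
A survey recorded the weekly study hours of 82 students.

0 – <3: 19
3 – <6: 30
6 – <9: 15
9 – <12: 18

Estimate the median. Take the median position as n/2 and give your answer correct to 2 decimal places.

5.20

Cumulative frequencies: 19, 49, 64, 82
n = 82; position = n/2 = 41.
This falls in the class 3 – <6: L = 3, F = 19, f = 30, h = 3.
Median ≈ 3 + ((41 − 19) / 30) × 3 = 5.2000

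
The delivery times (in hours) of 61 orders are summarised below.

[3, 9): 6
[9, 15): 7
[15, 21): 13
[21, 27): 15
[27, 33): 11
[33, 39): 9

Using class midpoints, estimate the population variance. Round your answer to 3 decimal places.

Midpoints: 6, 12, 18, 24, 30, 36
n = 61, Σfm = 1368, mean = 22.4262
Σfm² = 35640
Σf(m − x̄)² = Σfm² − (Σfm)²/n = 35640 − 1368²/61 = 4960.9180
Population variance = 4960.9180 / 61 = 81.3265

81.327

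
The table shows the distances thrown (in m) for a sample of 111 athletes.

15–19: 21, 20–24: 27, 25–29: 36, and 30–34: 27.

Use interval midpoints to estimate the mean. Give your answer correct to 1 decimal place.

25.1

Midpoints: 17, 22, 27, 32
Σfm = 21×17 + 27×22 + 36×27 + 27×32 = 2787
n = Σf = 111
Mean = 2787 / 111 = 25.1081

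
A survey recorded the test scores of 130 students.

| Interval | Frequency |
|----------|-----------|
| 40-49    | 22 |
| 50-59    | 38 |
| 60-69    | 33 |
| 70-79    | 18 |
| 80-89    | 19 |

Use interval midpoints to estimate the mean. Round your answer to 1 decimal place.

62.5

Midpoints: 44.5, 54.5, 64.5, 74.5, 84.5
Σfm = 22×44.5 + 38×54.5 + 33×64.5 + 18×74.5 + 19×84.5 = 8125
n = Σf = 130
Mean = 8125 / 130 = 62.5000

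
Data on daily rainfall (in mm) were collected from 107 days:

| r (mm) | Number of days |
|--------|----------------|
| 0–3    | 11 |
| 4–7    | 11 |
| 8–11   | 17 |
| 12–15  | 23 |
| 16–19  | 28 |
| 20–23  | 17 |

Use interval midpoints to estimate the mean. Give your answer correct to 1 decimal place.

13.1

Midpoints: 1.5, 5.5, 9.5, 13.5, 17.5, 21.5
Σfm = 11×1.5 + 11×5.5 + 17×9.5 + 23×13.5 + 28×17.5 + 17×21.5 = 1404.5
n = Σf = 107
Mean = 1404.5 / 107 = 13.1262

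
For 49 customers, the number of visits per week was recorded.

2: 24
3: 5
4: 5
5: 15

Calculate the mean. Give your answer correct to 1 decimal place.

3.2

Values: 2, 3, 4, 5
Σfx = 24×2 + 5×3 + 5×4 + 15×5 = 158
n = Σf = 49
Mean = 158 / 49 = 3.2245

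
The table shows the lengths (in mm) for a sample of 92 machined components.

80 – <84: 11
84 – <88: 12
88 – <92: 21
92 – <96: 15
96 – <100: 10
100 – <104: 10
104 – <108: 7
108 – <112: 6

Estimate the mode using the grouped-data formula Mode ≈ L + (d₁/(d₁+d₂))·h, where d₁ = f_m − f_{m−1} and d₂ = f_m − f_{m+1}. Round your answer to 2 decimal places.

90.40

Modal class: 88 – <92 (highest frequency 21).
d₁ = 21 − 12 = 9, d₂ = 21 − 15 = 6
Mode ≈ 88 + (9/(9+6)) × 4 = 88 + 2.4000 = 90.4000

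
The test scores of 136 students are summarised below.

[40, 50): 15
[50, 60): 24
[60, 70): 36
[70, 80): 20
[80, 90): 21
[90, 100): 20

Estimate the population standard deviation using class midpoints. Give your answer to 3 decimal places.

Midpoints: 45, 55, 65, 75, 85, 95
n = 136, Σfm = 9520, mean = 70.0000
Σfm² = 699800
Σf(m − x̄)² = Σfm² − (Σfm)²/n = 699800 − 9520²/136 = 33400.0000
Population variance = 33400.0000 / 136 = 245.5882
Standard deviation = √245.5882 = 15.6713

15.671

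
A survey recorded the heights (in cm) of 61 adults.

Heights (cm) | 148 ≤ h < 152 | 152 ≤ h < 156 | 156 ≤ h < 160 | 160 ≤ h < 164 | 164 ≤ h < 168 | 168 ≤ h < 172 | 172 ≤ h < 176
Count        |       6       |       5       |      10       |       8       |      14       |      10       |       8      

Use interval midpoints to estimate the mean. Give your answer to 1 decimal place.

Midpoints: 150, 154, 158, 162, 166, 170, 174
Σfm = 6×150 + 5×154 + 10×158 + 8×162 + 14×166 + 10×170 + 8×174 = 9962
n = Σf = 61
Mean = 9962 / 61 = 163.3115

163.3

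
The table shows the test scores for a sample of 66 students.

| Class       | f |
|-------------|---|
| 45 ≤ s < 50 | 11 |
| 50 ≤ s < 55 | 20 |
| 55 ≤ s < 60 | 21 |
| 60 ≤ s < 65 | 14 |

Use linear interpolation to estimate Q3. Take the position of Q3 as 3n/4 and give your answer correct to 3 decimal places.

Cumulative frequencies: 11, 31, 52, 66
n = 66; position = 3n/4 = 49.5.
This falls in the class 55 ≤ s < 60: L = 55, F = 31, f = 21, h = 5.
Upper quartile ≈ 55 + ((49.5 − 31) / 21) × 5 = 59.4048

59.405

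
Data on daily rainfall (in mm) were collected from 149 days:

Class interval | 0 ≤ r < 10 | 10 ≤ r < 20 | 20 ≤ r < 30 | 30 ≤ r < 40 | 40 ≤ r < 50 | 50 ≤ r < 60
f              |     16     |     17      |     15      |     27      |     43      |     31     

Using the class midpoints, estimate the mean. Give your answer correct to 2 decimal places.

Midpoints: 5, 15, 25, 35, 45, 55
Σfm = 16×5 + 17×15 + 15×25 + 27×35 + 43×45 + 31×55 = 5295
n = Σf = 149
Mean = 5295 / 149 = 35.5369

35.54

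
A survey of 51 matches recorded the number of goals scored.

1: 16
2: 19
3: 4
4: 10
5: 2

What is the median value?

Cumulative frequencies: 16, 35, 39, 49, 51
n = 51, so the median is the value in position (n+1)/2 = 26.
Position 26 falls at value 2.

2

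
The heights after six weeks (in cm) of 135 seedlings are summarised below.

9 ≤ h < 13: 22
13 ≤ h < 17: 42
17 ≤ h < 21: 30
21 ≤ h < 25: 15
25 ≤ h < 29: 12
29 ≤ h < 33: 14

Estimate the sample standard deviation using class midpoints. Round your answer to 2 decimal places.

6.17

Midpoints: 11, 15, 19, 23, 27, 31
n = 135, Σfm = 2545, mean = 18.8519
Σfm² = 53079
Σf(m − x̄)² = Σfm² − (Σfm)²/n = 53079 − 2545²/135 = 5101.0370
Sample variance = 5101.0370 / 134 = 38.0674
Standard deviation = √38.0674 = 6.1699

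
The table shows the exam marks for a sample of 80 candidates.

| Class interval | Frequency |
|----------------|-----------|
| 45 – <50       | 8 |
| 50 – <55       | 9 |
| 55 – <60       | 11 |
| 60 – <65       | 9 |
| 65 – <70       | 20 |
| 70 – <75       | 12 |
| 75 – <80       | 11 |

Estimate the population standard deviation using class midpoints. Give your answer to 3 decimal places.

9.334

Midpoints: 47.5, 52.5, 57.5, 62.5, 67.5, 72.5, 77.5
n = 80, Σfm = 5120, mean = 64.0000
Σfm² = 334650
Σf(m − x̄)² = Σfm² − (Σfm)²/n = 334650 − 5120²/80 = 6970.0000
Population variance = 6970.0000 / 80 = 87.1250
Standard deviation = √87.1250 = 9.3341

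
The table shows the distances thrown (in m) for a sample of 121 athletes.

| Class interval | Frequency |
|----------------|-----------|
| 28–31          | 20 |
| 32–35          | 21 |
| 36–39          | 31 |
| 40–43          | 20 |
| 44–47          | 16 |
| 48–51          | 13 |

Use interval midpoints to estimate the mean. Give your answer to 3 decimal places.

38.492

Midpoints: 29.5, 33.5, 37.5, 41.5, 45.5, 49.5
Σfm = 20×29.5 + 21×33.5 + 31×37.5 + 20×41.5 + 16×45.5 + 13×49.5 = 4657.5
n = Σf = 121
Mean = 4657.5 / 121 = 38.4917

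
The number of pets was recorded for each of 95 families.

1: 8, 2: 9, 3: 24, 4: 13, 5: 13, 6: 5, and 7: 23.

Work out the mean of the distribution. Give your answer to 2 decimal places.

4.27

Values: 1, 2, 3, 4, 5, 6, 7
Σfx = 8×1 + 9×2 + 24×3 + 13×4 + 13×5 + 5×6 + 23×7 = 406
n = Σf = 95
Mean = 406 / 95 = 4.2737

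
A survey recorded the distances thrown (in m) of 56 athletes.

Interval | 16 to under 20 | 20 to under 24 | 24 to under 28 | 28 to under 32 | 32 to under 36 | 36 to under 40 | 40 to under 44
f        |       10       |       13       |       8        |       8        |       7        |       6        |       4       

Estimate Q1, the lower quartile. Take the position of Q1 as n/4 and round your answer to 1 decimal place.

Cumulative frequencies: 10, 23, 31, 39, 46, 52, 56
n = 56; position = n/4 = 14.
This falls in the class 20 to under 24: L = 20, F = 10, f = 13, h = 4.
Lower quartile ≈ 20 + ((14 − 10) / 13) × 4 = 21.2308

21.2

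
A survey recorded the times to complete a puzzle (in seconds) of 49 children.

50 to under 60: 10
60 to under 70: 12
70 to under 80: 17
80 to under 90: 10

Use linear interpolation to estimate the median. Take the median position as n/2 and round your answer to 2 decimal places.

Cumulative frequencies: 10, 22, 39, 49
n = 49; position = n/2 = 24.5.
This falls in the class 70 to under 80: L = 70, F = 22, f = 17, h = 10.
Median ≈ 70 + ((24.5 − 22) / 17) × 10 = 71.4706

71.47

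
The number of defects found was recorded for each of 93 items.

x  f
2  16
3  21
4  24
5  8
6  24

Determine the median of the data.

4

Cumulative frequencies: 16, 37, 61, 69, 93
n = 93, so the median is the value in position (n+1)/2 = 47.
Position 47 falls at value 4.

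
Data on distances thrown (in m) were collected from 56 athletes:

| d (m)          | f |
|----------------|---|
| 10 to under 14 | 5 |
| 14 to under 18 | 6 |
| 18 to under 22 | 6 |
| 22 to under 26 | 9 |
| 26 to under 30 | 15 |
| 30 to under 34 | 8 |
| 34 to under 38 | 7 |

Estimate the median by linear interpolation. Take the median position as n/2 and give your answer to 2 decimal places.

26.53

Cumulative frequencies: 5, 11, 17, 26, 41, 49, 56
n = 56; position = n/2 = 28.
This falls in the class 26 to under 30: L = 26, F = 26, f = 15, h = 4.
Median ≈ 26 + ((28 − 26) / 15) × 4 = 26.5333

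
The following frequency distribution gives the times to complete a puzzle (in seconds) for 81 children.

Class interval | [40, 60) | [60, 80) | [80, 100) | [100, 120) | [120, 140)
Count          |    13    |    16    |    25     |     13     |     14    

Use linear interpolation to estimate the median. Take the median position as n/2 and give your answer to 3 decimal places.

89.200

Cumulative frequencies: 13, 29, 54, 67, 81
n = 81; position = n/2 = 40.5.
This falls in the class [80, 100): L = 80, F = 29, f = 25, h = 20.
Median ≈ 80 + ((40.5 − 29) / 25) × 20 = 89.2000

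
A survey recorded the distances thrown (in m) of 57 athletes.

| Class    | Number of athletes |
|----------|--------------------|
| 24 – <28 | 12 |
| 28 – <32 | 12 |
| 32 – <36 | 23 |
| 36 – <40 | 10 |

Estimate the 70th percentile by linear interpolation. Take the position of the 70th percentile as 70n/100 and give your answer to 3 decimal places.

34.765

Cumulative frequencies: 12, 24, 47, 57
n = 57; position = 70n/100 = 39.9.
This falls in the class 32 – <36: L = 32, F = 24, f = 23, h = 4.
70th percentile ≈ 32 + ((39.9 − 24) / 23) × 4 = 34.7652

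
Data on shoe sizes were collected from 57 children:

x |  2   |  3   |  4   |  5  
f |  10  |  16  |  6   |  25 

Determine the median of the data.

Cumulative frequencies: 10, 26, 32, 57
n = 57, so the median is the value in position (n+1)/2 = 29.
Position 29 falls at value 4.

4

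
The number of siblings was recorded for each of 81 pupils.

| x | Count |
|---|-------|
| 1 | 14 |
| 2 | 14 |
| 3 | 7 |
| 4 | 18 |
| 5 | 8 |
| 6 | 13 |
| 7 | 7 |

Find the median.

4

Cumulative frequencies: 14, 28, 35, 53, 61, 74, 81
n = 81, so the median is the value in position (n+1)/2 = 41.
Position 41 falls at value 4.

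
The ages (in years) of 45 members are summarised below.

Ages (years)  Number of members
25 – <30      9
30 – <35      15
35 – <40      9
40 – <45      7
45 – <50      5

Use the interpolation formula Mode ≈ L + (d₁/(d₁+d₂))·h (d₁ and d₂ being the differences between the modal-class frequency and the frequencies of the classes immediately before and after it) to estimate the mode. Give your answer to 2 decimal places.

Modal class: 30 – <35 (highest frequency 15).
d₁ = 15 − 9 = 6, d₂ = 15 − 9 = 6
Mode ≈ 30 + (6/(6+6)) × 5 = 30 + 2.5000 = 32.5000

32.50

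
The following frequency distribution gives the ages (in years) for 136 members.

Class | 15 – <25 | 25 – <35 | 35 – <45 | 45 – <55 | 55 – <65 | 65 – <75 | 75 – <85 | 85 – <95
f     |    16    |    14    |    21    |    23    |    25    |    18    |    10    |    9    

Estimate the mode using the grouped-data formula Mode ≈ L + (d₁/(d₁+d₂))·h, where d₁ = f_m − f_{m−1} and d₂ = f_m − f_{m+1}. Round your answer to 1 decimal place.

57.2

Modal class: 55 – <65 (highest frequency 25).
d₁ = 25 − 23 = 2, d₂ = 25 − 18 = 7
Mode ≈ 55 + (2/(2+7)) × 10 = 55 + 2.2222 = 57.2222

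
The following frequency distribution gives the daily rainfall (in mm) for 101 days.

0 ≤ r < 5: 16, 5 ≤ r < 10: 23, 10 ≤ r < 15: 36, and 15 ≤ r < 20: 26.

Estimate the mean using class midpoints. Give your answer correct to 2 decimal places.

11.06

Midpoints: 2.5, 7.5, 12.5, 17.5
Σfm = 16×2.5 + 23×7.5 + 36×12.5 + 26×17.5 = 1117.5
n = Σf = 101
Mean = 1117.5 / 101 = 11.0644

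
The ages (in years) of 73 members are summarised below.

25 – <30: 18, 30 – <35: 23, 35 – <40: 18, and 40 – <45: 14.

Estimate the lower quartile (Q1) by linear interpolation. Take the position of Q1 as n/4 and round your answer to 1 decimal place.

Cumulative frequencies: 18, 41, 59, 73
n = 73; position = n/4 = 18.25.
This falls in the class 30 – <35: L = 30, F = 18, f = 23, h = 5.
Lower quartile ≈ 30 + ((18.25 − 18) / 23) × 5 = 30.0543

30.1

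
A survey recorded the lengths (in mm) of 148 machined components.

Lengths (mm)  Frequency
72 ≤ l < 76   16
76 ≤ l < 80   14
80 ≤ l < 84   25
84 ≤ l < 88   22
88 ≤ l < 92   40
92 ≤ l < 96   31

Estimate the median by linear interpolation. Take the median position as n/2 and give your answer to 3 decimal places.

Cumulative frequencies: 16, 30, 55, 77, 117, 148
n = 148; position = n/2 = 74.
This falls in the class 84 ≤ l < 88: L = 84, F = 55, f = 22, h = 4.
Median ≈ 84 + ((74 − 55) / 22) × 4 = 87.4545

87.455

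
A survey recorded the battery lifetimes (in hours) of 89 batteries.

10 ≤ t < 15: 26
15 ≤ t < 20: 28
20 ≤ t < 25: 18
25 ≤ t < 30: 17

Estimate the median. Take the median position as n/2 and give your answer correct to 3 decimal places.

Cumulative frequencies: 26, 54, 72, 89
n = 89; position = n/2 = 44.5.
This falls in the class 15 ≤ t < 20: L = 15, F = 26, f = 28, h = 5.
Median ≈ 15 + ((44.5 − 26) / 28) × 5 = 18.3036

18.304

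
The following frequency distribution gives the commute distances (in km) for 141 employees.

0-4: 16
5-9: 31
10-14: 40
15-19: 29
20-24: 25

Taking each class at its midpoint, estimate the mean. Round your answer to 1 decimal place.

Midpoints: 2, 7, 12, 17, 22
Σfm = 16×2 + 31×7 + 40×12 + 29×17 + 25×22 = 1772
n = Σf = 141
Mean = 1772 / 141 = 12.5674

12.6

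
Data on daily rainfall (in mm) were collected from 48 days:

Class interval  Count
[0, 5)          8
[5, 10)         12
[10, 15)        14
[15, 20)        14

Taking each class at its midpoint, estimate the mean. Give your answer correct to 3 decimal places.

11.042

Midpoints: 2.5, 7.5, 12.5, 17.5
Σfm = 8×2.5 + 12×7.5 + 14×12.5 + 14×17.5 = 530
n = Σf = 48
Mean = 530 / 48 = 11.0417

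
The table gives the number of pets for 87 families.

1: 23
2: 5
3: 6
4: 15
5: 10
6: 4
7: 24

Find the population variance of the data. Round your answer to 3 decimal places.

5.456

Values: 1, 2, 3, 4, 5, 6, 7
n = 87, Σfx = 353, mean = 4.0575
Σfx² = 1907
Σf(x − x̄)² = Σfx² − (Σfx)²/n = 1907 − 353²/87 = 474.7126
Population variance = 474.7126 / 87 = 5.4565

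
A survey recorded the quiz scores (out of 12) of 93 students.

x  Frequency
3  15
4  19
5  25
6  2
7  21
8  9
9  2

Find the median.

5

Cumulative frequencies: 15, 34, 59, 61, 82, 91, 93
n = 93, so the median is the value in position (n+1)/2 = 47.
Position 47 falls at value 5.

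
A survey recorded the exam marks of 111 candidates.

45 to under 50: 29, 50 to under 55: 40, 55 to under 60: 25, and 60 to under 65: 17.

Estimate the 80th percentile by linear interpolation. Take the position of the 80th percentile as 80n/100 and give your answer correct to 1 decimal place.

59.0

Cumulative frequencies: 29, 69, 94, 111
n = 111; position = 80n/100 = 88.8.
This falls in the class 55 to under 60: L = 55, F = 69, f = 25, h = 5.
80th percentile ≈ 55 + ((88.8 − 69) / 25) × 5 = 58.9600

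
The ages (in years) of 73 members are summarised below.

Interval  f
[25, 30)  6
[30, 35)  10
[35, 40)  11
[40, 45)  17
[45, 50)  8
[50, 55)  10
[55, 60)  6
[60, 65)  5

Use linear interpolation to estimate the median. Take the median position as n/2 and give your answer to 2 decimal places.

Cumulative frequencies: 6, 16, 27, 44, 52, 62, 68, 73
n = 73; position = n/2 = 36.5.
This falls in the class [40, 45): L = 40, F = 27, f = 17, h = 5.
Median ≈ 40 + ((36.5 − 27) / 17) × 5 = 42.7941

42.79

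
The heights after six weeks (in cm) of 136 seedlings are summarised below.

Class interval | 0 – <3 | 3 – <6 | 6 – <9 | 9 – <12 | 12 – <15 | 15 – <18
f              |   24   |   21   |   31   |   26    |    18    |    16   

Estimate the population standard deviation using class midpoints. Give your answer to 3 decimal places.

Midpoints: 1.5, 4.5, 7.5, 10.5, 13.5, 16.5
n = 136, Σfm = 1143, mean = 8.4044
Σfm² = 12726
Σf(m − x̄)² = Σfm² − (Σfm)²/n = 12726 − 1143²/136 = 3119.7574
Population variance = 3119.7574 / 136 = 22.9394
Standard deviation = √22.9394 = 4.7895

4.790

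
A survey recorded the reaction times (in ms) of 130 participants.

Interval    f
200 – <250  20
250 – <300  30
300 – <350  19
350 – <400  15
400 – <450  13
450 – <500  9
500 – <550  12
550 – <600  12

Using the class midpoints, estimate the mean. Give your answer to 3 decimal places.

Midpoints: 225, 275, 325, 375, 425, 475, 525, 575
Σfm = 20×225 + 30×275 + 19×325 + 15×375 + 13×425 + 9×475 + 12×525 + 12×575 = 47550
n = Σf = 130
Mean = 47550 / 130 = 365.7692

365.769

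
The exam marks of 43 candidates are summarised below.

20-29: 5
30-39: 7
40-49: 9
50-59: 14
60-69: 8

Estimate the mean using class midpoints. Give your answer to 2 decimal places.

47.52

Midpoints: 24.5, 34.5, 44.5, 54.5, 64.5
Σfm = 5×24.5 + 7×34.5 + 9×44.5 + 14×54.5 + 8×64.5 = 2043.5
n = Σf = 43
Mean = 2043.5 / 43 = 47.5233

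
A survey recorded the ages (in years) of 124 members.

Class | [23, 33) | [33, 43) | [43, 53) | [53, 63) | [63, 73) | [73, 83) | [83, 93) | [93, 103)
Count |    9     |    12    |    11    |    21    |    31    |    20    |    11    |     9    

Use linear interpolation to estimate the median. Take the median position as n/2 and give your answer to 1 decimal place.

65.9

Cumulative frequencies: 9, 21, 32, 53, 84, 104, 115, 124
n = 124; position = n/2 = 62.
This falls in the class [63, 73): L = 63, F = 53, f = 31, h = 10.
Median ≈ 63 + ((62 − 53) / 31) × 10 = 65.9032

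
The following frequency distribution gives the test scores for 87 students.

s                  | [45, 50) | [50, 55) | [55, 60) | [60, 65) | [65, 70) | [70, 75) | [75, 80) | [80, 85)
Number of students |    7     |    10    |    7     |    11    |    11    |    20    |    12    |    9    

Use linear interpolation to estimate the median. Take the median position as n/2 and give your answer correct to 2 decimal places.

Cumulative frequencies: 7, 17, 24, 35, 46, 66, 78, 87
n = 87; position = n/2 = 43.5.
This falls in the class [65, 70): L = 65, F = 35, f = 11, h = 5.
Median ≈ 65 + ((43.5 − 35) / 11) × 5 = 68.8636

68.86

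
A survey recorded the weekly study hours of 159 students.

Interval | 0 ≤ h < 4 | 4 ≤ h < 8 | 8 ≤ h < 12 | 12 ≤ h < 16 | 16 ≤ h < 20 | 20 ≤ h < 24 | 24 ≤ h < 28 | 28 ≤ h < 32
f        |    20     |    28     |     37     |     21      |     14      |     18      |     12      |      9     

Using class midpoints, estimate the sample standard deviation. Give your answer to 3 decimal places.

8.181

Midpoints: 2, 6, 10, 14, 18, 22, 26, 30
n = 159, Σfm = 2102, mean = 13.2201
Σfm² = 38364
Σf(m − x̄)² = Σfm² − (Σfm)²/n = 38364 − 2102²/159 = 10575.2956
Sample variance = 10575.2956 / 158 = 66.9323
Standard deviation = √66.9323 = 8.1812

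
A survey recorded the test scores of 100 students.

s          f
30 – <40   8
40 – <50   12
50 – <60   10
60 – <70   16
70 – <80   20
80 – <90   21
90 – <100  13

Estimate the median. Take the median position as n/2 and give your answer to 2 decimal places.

72.00

Cumulative frequencies: 8, 20, 30, 46, 66, 87, 100
n = 100; position = n/2 = 50.
This falls in the class 70 – <80: L = 70, F = 46, f = 20, h = 10.
Median ≈ 70 + ((50 − 46) / 20) × 10 = 72.0000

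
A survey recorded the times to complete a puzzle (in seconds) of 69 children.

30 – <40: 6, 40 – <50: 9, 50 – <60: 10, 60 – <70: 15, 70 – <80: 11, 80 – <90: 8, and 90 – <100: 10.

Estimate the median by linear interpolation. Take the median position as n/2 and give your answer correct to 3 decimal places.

Cumulative frequencies: 6, 15, 25, 40, 51, 59, 69
n = 69; position = n/2 = 34.5.
This falls in the class 60 – <70: L = 60, F = 25, f = 15, h = 10.
Median ≈ 60 + ((34.5 − 25) / 15) × 10 = 66.3333

66.333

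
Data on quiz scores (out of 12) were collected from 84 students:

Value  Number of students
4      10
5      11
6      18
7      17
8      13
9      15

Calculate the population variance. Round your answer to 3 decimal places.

Values: 4, 5, 6, 7, 8, 9
n = 84, Σfx = 561, mean = 6.6786
Σfx² = 3963
Σf(x − x̄)² = Σfx² − (Σfx)²/n = 3963 − 561²/84 = 216.3214
Population variance = 216.3214 / 84 = 2.5753

2.575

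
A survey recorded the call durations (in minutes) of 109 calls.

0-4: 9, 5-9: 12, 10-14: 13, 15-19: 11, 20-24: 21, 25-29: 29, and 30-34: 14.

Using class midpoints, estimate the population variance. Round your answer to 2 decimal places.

86.05

Midpoints: 2, 7, 12, 17, 22, 27, 32
n = 109, Σfm = 2138, mean = 19.6147
Σfm² = 51316
Σf(m − x̄)² = Σfm² − (Σfm)²/n = 51316 − 2138²/109 = 9379.8165
Population variance = 9379.8165 / 109 = 86.0534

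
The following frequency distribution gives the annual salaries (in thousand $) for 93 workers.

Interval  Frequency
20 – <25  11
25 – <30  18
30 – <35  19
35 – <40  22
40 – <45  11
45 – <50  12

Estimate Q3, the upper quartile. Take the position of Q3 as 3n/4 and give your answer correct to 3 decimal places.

Cumulative frequencies: 11, 29, 48, 70, 81, 93
n = 93; position = 3n/4 = 69.75.
This falls in the class 35 – <40: L = 35, F = 48, f = 22, h = 5.
Upper quartile ≈ 35 + ((69.75 − 48) / 22) × 5 = 39.9432

39.943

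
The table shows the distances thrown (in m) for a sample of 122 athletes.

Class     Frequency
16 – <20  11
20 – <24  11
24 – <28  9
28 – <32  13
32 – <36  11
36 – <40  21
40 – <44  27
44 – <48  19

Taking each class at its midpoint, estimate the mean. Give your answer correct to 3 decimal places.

34.787

Midpoints: 18, 22, 26, 30, 34, 38, 42, 46
Σfm = 11×18 + 11×22 + 9×26 + 13×30 + 11×34 + 21×38 + 27×42 + 19×46 = 4244
n = Σf = 122
Mean = 4244 / 122 = 34.7869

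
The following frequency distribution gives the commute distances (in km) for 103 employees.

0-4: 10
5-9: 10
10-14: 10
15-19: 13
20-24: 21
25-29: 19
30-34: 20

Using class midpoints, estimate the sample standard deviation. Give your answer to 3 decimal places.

Midpoints: 2, 7, 12, 17, 22, 27, 32
n = 103, Σfm = 2046, mean = 19.8641
Σfm² = 50222
Σf(m − x̄)² = Σfm² − (Σfm)²/n = 50222 − 2046²/103 = 9580.0971
Sample variance = 9580.0971 / 102 = 93.9225
Standard deviation = √93.9225 = 9.6914

9.691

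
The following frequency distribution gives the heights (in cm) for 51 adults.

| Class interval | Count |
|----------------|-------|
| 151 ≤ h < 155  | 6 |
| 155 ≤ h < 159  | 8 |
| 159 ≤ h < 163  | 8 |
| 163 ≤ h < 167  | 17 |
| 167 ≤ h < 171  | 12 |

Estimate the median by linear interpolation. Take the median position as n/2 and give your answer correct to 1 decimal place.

Cumulative frequencies: 6, 14, 22, 39, 51
n = 51; position = n/2 = 25.5.
This falls in the class 163 ≤ h < 167: L = 163, F = 22, f = 17, h = 4.
Median ≈ 163 + ((25.5 − 22) / 17) × 4 = 163.8235

163.8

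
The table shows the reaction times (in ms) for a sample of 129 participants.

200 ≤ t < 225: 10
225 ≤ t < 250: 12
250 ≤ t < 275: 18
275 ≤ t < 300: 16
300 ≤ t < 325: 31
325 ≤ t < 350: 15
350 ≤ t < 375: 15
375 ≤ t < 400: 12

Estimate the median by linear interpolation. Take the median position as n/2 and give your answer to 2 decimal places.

Cumulative frequencies: 10, 22, 40, 56, 87, 102, 117, 129
n = 129; position = n/2 = 64.5.
This falls in the class 300 ≤ t < 325: L = 300, F = 56, f = 31, h = 25.
Median ≈ 300 + ((64.5 − 56) / 31) × 25 = 306.8548

306.85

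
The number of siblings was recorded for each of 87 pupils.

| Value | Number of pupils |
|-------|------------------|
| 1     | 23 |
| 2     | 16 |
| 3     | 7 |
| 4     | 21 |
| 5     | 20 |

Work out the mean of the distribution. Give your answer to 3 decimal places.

2.989

Values: 1, 2, 3, 4, 5
Σfx = 23×1 + 16×2 + 7×3 + 21×4 + 20×5 = 260
n = Σf = 87
Mean = 260 / 87 = 2.9885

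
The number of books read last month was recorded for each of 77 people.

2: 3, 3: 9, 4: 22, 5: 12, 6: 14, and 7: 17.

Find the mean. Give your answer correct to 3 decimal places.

4.987

Values: 2, 3, 4, 5, 6, 7
Σfx = 3×2 + 9×3 + 22×4 + 12×5 + 14×6 + 17×7 = 384
n = Σf = 77
Mean = 384 / 77 = 4.9870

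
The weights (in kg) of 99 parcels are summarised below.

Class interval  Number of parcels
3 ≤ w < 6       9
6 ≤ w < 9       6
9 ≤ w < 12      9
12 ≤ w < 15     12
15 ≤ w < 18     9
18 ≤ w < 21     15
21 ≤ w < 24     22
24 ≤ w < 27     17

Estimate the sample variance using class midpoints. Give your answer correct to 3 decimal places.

Midpoints: 4.5, 7.5, 10.5, 13.5, 16.5, 19.5, 22.5, 25.5
n = 99, Σfm = 1711.5, mean = 17.2879
Σfm² = 34044.75
Σf(m − x̄)² = Σfm² − (Σfm)²/n = 34044.75 − 1711.5²/99 = 4456.5455
Sample variance = 4456.5455 / 98 = 45.4750

45.475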